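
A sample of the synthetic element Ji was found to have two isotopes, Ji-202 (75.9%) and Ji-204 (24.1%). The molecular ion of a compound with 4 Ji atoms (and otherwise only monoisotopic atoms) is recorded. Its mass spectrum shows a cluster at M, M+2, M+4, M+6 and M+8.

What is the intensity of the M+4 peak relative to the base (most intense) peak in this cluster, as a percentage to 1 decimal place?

(0.759 + 0.241)^4 gives M 0.3319, M+2 0.4215, M+4 0.2008, M+6 0.0425, M+8 0.0034; the largest is M+2.
P(M+2) = C(4,1) × 0.759^3 × 0.241^1 = 4 × 0.43724548 × 0.2410 = 0.421505 (base)
P(M+4) = C(4,2) × 0.759^2 × 0.241^2 = 6 × 0.576081 × 0.058081 = 0.200756
Relative intensity = 0.200756 / 0.421505 × 100 = 47.6

47.6%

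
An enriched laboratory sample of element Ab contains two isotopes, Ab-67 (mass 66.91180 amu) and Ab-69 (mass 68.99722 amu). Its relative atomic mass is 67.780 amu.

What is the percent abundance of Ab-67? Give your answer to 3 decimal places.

58.368%

Let x be the fractional abundance of Ab-67; then Ab-69 has abundance 1 − x.
66.91180·x + 68.99722·(1 − x) = 67.780
(66.91180 − 68.99722)·x = 67.780 − 68.99722
x = -1.21722 / -2.08542 = 0.58368 → 58.368% Ab-67, 41.632% Ab-69.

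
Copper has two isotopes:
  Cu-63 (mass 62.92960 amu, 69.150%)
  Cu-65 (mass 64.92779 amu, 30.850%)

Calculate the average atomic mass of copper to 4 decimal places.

63.5460 amu

The abundance-weighted mean is 0.69150 × 62.92960 + 0.30850 × 64.92779
= 43.515818 + 20.030223 = 63.546041 amu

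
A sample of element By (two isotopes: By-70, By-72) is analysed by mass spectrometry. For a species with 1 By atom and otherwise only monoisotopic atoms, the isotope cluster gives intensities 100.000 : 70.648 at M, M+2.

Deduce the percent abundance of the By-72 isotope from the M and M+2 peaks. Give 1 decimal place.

Write p for the By-70 fraction. I(M+2)/I(M) = [C(1,1)·p^0·(1−p)] / p^1 = 1·(1−p)/p = 70.648/100.000 = 0.7065
(1−p)/p = 0.7065/1 = 0.7065  ⇒  p = 1/(1 + 0.7065) = 0.5860
By-70: 58.6%, By-72: 41.4%.

41.4%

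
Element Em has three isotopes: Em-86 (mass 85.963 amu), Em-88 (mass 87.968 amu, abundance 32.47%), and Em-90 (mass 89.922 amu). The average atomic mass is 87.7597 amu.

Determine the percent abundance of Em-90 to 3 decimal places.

The remaining 67.53% is split between Em-86 (fraction x) and Em-90 (fraction 0.6753 − x).
Substituting: 85.963x + 89.922(0.6753 − x) = 59.1964904
(85.963 − 89.922)x = -1.5278362  ⇒  x = 0.38591, y = 0.28939
Em-86: 38.591%, Em-90: 28.939%.

28.939%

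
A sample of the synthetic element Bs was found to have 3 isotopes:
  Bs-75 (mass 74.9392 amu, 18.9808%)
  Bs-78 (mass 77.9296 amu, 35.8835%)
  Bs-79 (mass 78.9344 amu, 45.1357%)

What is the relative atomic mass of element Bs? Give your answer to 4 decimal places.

77.8155 amu

The abundance-weighted mean is 0.189808 × 74.9392 + 0.358835 × 77.9296 + 0.451357 × 78.9344
= 14.22406 + 27.96387 + 35.62759 = 77.81552 amu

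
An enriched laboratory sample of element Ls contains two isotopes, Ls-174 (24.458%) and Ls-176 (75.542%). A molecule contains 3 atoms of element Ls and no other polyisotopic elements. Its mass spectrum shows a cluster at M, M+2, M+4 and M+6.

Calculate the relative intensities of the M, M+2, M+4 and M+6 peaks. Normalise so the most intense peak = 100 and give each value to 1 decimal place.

3.4 : 31.4 : 97.1 : 100.0

Expanding (0.24458 + 0.75542)^3:
P(M) = 0.24458^3 = 0.014631
P(M+2) = 3 × 0.24458^2 × 0.75542^1 = 0.135566
P(M+4) = 3 × 0.24458^1 × 0.75542^2 = 0.418716
P(M+6) = 0.75542^3 = 0.431088
The M+6 peak is largest (0.431088); scaling to 100 gives 3.4 : 31.4 : 97.1 : 100.0.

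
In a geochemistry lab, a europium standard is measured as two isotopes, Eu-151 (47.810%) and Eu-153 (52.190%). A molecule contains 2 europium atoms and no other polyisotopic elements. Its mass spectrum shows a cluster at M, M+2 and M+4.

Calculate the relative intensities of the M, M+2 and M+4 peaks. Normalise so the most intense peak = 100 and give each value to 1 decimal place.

The 2 Eu atoms are independent, so intensities follow the terms of (0.47810 + 0.52190)^2.
P(M) = 0.47810^2 = 0.228580
P(M+2) = 2 × 0.47810^1 × 0.52190^1 = 0.499041
P(M+4) = 0.52190^2 = 0.272380
The M+2 peak is largest (0.499041); scaling to 100 gives 45.8 : 100.0 : 54.6.

45.8 : 100.0 : 54.6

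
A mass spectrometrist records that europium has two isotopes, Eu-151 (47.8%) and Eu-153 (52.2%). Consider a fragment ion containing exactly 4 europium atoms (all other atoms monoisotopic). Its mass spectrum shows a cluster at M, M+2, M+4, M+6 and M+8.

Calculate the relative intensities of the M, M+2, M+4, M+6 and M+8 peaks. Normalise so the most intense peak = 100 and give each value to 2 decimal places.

13.98 : 61.05 : 100.00 : 72.80 : 19.88

The 4 Eu atoms are independent, so intensities follow the terms of (0.478 + 0.522)^4.
P(M) = 0.478^4 = 0.052205
P(M+2) = 4 × 0.478^3 × 0.522^1 = 0.228042
P(M+4) = 6 × 0.478^2 × 0.522^2 = 0.373549
P(M+6) = 4 × 0.478^1 × 0.522^3 = 0.271956
P(M+8) = 0.522^4 = 0.074248
The M+4 peak is largest (0.373549); scaling to 100 gives 13.98 : 61.05 : 100.00 : 72.80 : 19.88.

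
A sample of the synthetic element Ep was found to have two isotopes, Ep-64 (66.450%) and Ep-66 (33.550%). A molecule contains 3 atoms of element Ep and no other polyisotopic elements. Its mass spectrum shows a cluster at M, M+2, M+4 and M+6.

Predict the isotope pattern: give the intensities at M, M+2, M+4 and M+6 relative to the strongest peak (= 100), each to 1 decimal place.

The 3 Ep atoms are independent, so intensities follow the terms of (0.66450 + 0.33550)^3.
P(M) = 0.66450^3 = 0.293417
P(M+2) = 3 × 0.66450^2 × 0.33550^1 = 0.444430
P(M+4) = 3 × 0.66450^1 × 0.33550^2 = 0.224389
P(M+6) = 0.33550^3 = 0.037764
The M+2 peak is largest (0.444430); scaling to 100 gives 66.0 : 100.0 : 50.5 : 8.5.

66.0 : 100.0 : 50.5 : 8.5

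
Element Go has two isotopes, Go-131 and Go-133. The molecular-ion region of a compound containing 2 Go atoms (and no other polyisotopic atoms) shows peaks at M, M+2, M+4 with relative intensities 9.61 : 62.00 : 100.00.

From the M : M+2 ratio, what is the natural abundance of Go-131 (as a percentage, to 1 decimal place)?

23.7%

Let p = fractional abundance of Go-131. I(M+2)/I(M) = [C(2,1)·p^1·(1−p)] / p^2 = 2·(1−p)/p = 62.00/9.61 = 6.4516
(1−p)/p = 6.4516/2 = 3.2258  ⇒  p = 1/(1 + 3.2258) = 0.2366
Go-131: 23.7%, Go-133: 76.3%.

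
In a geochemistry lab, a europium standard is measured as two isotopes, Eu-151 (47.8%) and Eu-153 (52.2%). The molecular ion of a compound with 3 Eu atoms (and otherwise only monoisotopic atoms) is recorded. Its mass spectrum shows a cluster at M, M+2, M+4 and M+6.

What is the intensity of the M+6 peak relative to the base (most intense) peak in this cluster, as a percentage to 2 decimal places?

36.40%

Term probabilities: M 0.1092, M+2 0.3578, M+4 0.3907, M+6 0.1422. Base peak = M+4.
P(M+4) = C(3,2) × 0.478^1 × 0.522^2 = 3 × 0.4780 × 0.272484 = 0.390742 (base)
P(M+6) = C(3,3) × 0.478^0 × 0.522^3 = 1 × 1.0000 × 0.14223665 = 0.142237
Relative intensity = 0.142237 / 0.390742 × 100 = 36.40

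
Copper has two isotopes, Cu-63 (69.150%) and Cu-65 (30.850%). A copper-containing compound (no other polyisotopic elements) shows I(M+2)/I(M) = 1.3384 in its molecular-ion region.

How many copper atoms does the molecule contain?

For n independent Cu atoms, I(M+2)/I(M) = n · (abundance Cu-65) / (abundance Cu-63) = n · 0.30850/0.69150.
n = 1.3384 × 0.69150/0.30850 = 3.00 ≈ 3

3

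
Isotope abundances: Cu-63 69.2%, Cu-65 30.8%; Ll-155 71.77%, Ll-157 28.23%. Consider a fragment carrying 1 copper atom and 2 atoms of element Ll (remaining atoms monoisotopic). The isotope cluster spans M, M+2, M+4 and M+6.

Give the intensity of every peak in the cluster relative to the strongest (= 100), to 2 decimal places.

Copper pattern (n=1): 0.6920 : 0.3080
Element Ll pattern (n=2): 0.51509329 : 0.40521342 : 0.07969329
Convolve the two distributions (both contribute in 2-u steps):
  M: 0.6920×0.51509329 = 0.356445
  M+2: 0.6920×0.40521342 + 0.3080×0.51509329 = 0.439056
  M+4: 0.6920×0.07969329 + 0.3080×0.40521342 = 0.179953
  M+6: 0.3080×0.07969329 = 0.024546
Scale to base peak (0.439056) = 100: 81.18 : 100.00 : 40.99 : 5.59

81.18 : 100.00 : 40.99 : 5.59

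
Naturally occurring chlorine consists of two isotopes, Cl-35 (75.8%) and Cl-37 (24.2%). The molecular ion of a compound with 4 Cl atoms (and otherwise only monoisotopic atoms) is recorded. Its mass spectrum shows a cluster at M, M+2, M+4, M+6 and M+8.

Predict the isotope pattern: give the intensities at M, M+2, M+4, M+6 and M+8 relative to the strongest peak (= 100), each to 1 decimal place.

The 4 Cl atoms are independent, so intensities follow the terms of (0.758 + 0.242)^4.
P(M) = 0.758^4 = 0.330124
P(M+2) = 4 × 0.758^3 × 0.242^1 = 0.421583
P(M+4) = 6 × 0.758^2 × 0.242^2 = 0.201893
P(M+6) = 4 × 0.758^1 × 0.242^3 = 0.042971
P(M+8) = 0.242^4 = 0.003430
The M+2 peak is largest (0.421583); scaling to 100 gives 78.3 : 100.0 : 47.9 : 10.2 : 0.8.

78.3 : 100.0 : 47.9 : 10.2 : 0.8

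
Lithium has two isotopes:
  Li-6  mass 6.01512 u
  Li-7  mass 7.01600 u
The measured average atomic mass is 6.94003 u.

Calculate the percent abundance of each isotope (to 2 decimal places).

Li-6: 7.59%, Li-7: 92.41%

With x = fraction of Li-6 (so Li-7 is 1 − x):
6.01512·x + 7.01600·(1 − x) = 6.94003
(6.01512 − 7.01600)·x = 6.94003 − 7.01600
x = -0.07597 / -1.00088 = 0.07590 → 7.59% Li-6, 92.41% Li-7.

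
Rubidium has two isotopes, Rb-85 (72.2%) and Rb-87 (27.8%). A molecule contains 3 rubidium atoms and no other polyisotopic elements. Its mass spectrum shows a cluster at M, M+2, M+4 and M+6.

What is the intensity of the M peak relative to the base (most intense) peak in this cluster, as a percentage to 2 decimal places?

Term probabilities: M 0.3764, M+2 0.4348, M+4 0.1674, M+6 0.0215. Base peak = M+2.
P(M+2) = C(3,1) × 0.722^2 × 0.278^1 = 3 × 0.521284 × 0.2780 = 0.434751 (base)
P(M) = C(3,0) × 0.722^3 × 0.278^0 = 1 × 0.37636705 × 1.0000 = 0.376367
Relative intensity = 0.376367 / 0.434751 × 100 = 86.57

86.57%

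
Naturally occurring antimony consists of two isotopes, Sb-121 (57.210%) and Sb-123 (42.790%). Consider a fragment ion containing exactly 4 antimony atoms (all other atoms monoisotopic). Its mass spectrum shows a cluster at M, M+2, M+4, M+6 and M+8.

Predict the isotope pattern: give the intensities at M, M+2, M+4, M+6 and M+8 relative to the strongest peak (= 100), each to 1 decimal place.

The 4 Sb atoms are independent, so intensities follow the terms of (0.57210 + 0.42790)^4.
P(M) = 0.57210^4 = 0.107124
P(M+2) = 4 × 0.57210^3 × 0.42790^1 = 0.320493
P(M+4) = 6 × 0.57210^2 × 0.42790^2 = 0.359567
P(M+6) = 4 × 0.57210^1 × 0.42790^3 = 0.179291
P(M+8) = 0.42790^4 = 0.033525
The M+4 peak is largest (0.359567); scaling to 100 gives 29.8 : 89.1 : 100.0 : 49.9 : 9.3.

29.8 : 89.1 : 100.0 : 49.9 : 9.3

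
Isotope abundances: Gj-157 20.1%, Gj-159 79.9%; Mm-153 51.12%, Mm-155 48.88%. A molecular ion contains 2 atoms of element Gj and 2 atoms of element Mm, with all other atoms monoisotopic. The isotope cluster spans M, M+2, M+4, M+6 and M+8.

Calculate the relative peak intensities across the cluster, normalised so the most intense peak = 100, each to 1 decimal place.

2.7 : 26.3 : 85.1 : 100.0 : 38.5

Element Gj pattern (n=2): 0.040401 : 0.321198 : 0.638401
Element Mm pattern (n=2): 0.26132544 : 0.49974912 : 0.23892544
Convolve the two distributions (both contribute in 2-u steps):
  M: 0.040401×0.26132544 = 0.010558
  M+2: 0.040401×0.49974912 + 0.321198×0.26132544 = 0.104128
  M+4: 0.040401×0.23892544 + 0.321198×0.49974912 + 0.638401×0.26132544 = 0.337002
  M+6: 0.321198×0.23892544 + 0.638401×0.49974912 = 0.395783
  M+8: 0.638401×0.23892544 = 0.152530
Scale to base peak (0.395783) = 100: 2.7 : 26.3 : 85.1 : 100.0 : 38.5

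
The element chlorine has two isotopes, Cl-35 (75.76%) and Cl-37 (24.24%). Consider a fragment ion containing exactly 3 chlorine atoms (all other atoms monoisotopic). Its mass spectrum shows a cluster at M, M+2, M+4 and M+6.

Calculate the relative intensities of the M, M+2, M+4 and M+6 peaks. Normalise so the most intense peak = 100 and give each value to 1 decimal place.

Each Cl atom is independently Cl-35 (p = 0.7576) or Cl-37 (q = 0.2424); the cluster is the binomial expansion (p + q)^3.
P(M) = 0.7576^3 = 0.434830
P(M+2) = 3 × 0.7576^2 × 0.2424^1 = 0.417382
P(M+4) = 3 × 0.7576^1 × 0.2424^2 = 0.133545
P(M+6) = 0.2424^3 = 0.014243
The M peak is largest (0.434830); scaling to 100 gives 100.0 : 96.0 : 30.7 : 3.3.

100.0 : 96.0 : 30.7 : 3.3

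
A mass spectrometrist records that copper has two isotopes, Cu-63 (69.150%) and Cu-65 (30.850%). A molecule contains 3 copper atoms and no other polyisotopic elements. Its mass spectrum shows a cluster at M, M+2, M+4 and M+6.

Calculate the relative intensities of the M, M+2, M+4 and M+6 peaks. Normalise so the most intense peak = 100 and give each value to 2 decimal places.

Each Cu atom is independently Cu-63 (p = 0.69150) or Cu-65 (q = 0.30850); the cluster is the binomial expansion (p + q)^3.
P(M) = 0.69150^3 = 0.330656
P(M+2) = 3 × 0.69150^2 × 0.30850^1 = 0.442548
P(M+4) = 3 × 0.69150^1 × 0.30850^2 = 0.197435
P(M+6) = 0.30850^3 = 0.029361
The M+2 peak is largest (0.442548); scaling to 100 gives 74.72 : 100.00 : 44.61 : 6.63.

74.72 : 100.00 : 44.61 : 6.63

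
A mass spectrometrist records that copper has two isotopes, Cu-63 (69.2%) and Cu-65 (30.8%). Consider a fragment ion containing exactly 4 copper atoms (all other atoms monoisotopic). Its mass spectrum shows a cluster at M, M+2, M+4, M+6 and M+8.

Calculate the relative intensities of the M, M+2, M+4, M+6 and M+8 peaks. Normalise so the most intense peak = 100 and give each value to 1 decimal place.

The 4 Cu atoms are independent, so intensities follow the terms of (0.692 + 0.308)^4.
P(M) = 0.692^4 = 0.229311
P(M+2) = 4 × 0.692^3 × 0.308^1 = 0.408253
P(M+4) = 6 × 0.692^2 × 0.308^2 = 0.272562
P(M+6) = 4 × 0.692^1 × 0.308^3 = 0.080876
P(M+8) = 0.308^4 = 0.008999
The M+2 peak is largest (0.408253); scaling to 100 gives 56.2 : 100.0 : 66.8 : 19.8 : 2.2.

56.2 : 100.0 : 66.8 : 19.8 : 2.2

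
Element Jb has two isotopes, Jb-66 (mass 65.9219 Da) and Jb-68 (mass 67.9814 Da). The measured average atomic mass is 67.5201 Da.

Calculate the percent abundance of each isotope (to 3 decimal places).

With x = fraction of Jb-66 (so Jb-68 is 1 − x):
65.9219·x + 67.9814·(1 − x) = 67.5201
(65.9219 − 67.9814)·x = 67.5201 − 67.9814
x = -0.4613 / -2.0595 = 0.22399 → 22.399% Jb-66, 77.601% Jb-68.

Jb-66: 22.399%, Jb-68: 77.601%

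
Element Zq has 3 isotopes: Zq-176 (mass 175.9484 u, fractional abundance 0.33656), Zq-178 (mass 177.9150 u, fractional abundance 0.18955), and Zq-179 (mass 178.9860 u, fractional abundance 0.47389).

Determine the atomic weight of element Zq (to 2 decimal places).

177.76 u

The abundance-weighted mean is 0.33656 × 175.9484 + 0.18955 × 177.9150 + 0.47389 × 178.9860
= 59.21719 + 33.72379 + 84.81968 = 177.76066 u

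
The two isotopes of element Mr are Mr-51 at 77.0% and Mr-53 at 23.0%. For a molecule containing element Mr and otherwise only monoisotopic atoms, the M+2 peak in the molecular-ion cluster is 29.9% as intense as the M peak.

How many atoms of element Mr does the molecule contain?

For n independent Mr atoms, I(M+2)/I(M) = n · (abundance Mr-53) / (abundance Mr-51) = n · 0.230/0.770.
n = 0.299 × 0.770/0.230 = 1.00 ≈ 1

1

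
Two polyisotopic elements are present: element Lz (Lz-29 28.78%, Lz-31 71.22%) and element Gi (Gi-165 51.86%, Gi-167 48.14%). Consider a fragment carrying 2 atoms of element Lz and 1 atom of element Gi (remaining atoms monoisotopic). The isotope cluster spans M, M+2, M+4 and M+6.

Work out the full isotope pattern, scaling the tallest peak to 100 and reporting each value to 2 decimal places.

Element Lz pattern (n=2): 0.08282884 : 0.40994232 : 0.50722884
Element Gi pattern (n=1): 0.5186 : 0.4814
Convolve the two distributions (both contribute in 2-u steps):
  M: 0.08282884×0.5186 = 0.042955
  M+2: 0.08282884×0.4814 + 0.40994232×0.5186 = 0.252470
  M+4: 0.40994232×0.4814 + 0.50722884×0.5186 = 0.460395
  M+6: 0.50722884×0.4814 = 0.244180
Scale to base peak (0.460395) = 100: 9.33 : 54.84 : 100.00 : 53.04

9.33 : 54.84 : 100.00 : 53.04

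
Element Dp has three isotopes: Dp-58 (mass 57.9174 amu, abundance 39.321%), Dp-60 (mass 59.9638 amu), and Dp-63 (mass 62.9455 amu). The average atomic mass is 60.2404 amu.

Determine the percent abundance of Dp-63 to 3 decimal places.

Let x and y be the fractions of Dp-60 and Dp-63. Then x + y = 1 − 0.39321 = 0.60679 and 59.9638x + 62.9455y = 60.2404 − 0.39321×57.9174 = 37.466699146.
Substituting: 59.9638x + 62.9455(0.60679 − x) = 37.466699146
(59.9638 − 62.9455)x = -0.728000799  ⇒  x = 0.24416, y = 0.36263
Dp-60: 24.416%, Dp-63: 36.263%.

36.263%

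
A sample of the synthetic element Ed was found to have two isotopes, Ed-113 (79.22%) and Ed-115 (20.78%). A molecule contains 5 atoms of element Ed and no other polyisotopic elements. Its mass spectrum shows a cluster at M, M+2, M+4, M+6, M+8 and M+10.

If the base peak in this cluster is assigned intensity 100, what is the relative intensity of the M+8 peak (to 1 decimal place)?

1.8

Binomial terms of (0.7922 + 0.2078)^5: M 0.3120, M+2 0.4092, M+4 0.2147, M+6 0.0563, M+8 0.0074, M+10 0.0004 → M+2 is the base peak.
P(M+2) = C(5,1) × 0.7922^4 × 0.2078^1 = 5 × 0.39385771 × 0.2078 = 0.409218 (base)
P(M+8) = C(5,4) × 0.7922^1 × 0.2078^4 = 5 × 0.7922 × 0.00186458 = 0.007386
Relative intensity = 0.007386 / 0.409218 × 100 = 1.8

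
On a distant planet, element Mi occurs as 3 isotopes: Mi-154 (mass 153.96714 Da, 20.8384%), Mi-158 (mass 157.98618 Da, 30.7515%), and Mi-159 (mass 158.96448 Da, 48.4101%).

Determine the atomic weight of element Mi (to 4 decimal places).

Weight each isotope mass by its fractional abundance: 0.208384 × 153.96714 + 0.307515 × 157.98618 + 0.484101 × 158.96448
= 32.084289 + 48.583120 + 76.954864 = 157.622273 Da

157.6223 Da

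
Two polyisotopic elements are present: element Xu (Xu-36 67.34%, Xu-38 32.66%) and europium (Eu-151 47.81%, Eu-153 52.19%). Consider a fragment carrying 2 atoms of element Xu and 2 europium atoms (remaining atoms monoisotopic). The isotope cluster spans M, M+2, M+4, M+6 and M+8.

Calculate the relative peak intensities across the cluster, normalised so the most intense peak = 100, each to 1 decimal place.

Element Xu pattern (n=2): 0.45346756 : 0.43986488 : 0.10666756
Europium pattern (n=2): 0.22857961 : 0.49904078 : 0.27237961
Convolve the two distributions (both contribute in 2-u steps):
  M: 0.45346756×0.22857961 = 0.103653
  M+2: 0.45346756×0.49904078 + 0.43986488×0.22857961 = 0.326843
  M+4: 0.45346756×0.27237961 + 0.43986488×0.49904078 + 0.10666756×0.22857961 = 0.367408
  M+6: 0.43986488×0.27237961 + 0.10666756×0.49904078 = 0.173042
  M+8: 0.10666756×0.27237961 = 0.029054
Scale to base peak (0.367408) = 100: 28.2 : 89.0 : 100.0 : 47.1 : 7.9

28.2 : 89.0 : 100.0 : 47.1 : 7.9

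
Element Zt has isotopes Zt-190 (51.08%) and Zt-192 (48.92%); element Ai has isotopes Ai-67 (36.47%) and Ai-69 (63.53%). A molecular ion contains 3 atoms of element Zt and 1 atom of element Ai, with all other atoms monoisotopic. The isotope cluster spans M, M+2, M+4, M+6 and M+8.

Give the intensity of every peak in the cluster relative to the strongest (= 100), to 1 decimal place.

12.9 : 59.5 : 100.0 : 73.1 : 19.7

Element Zt pattern (n=3): 0.13327622 : 0.38292126 : 0.36672882 : 0.1170737
Element Ai pattern (n=1): 0.3647 : 0.6353
Convolve the two distributions (both contribute in 2-u steps):
  M: 0.13327622×0.3647 = 0.048606
  M+2: 0.13327622×0.6353 + 0.38292126×0.3647 = 0.224322
  M+4: 0.38292126×0.6353 + 0.36672882×0.3647 = 0.377016
  M+6: 0.36672882×0.6353 + 0.1170737×0.3647 = 0.275680
  M+8: 0.1170737×0.6353 = 0.074377
Scale to base peak (0.377016) = 100: 12.9 : 59.5 : 100.0 : 73.1 : 19.7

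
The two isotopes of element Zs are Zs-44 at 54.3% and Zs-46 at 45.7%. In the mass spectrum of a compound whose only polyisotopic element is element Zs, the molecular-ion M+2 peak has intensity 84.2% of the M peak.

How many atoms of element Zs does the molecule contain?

1

For n independent Zs atoms, I(M+2)/I(M) = n · (abundance Zs-46) / (abundance Zs-44) = n · 0.457/0.543.
n = 0.842 × 0.543/0.457 = 1.00 ≈ 1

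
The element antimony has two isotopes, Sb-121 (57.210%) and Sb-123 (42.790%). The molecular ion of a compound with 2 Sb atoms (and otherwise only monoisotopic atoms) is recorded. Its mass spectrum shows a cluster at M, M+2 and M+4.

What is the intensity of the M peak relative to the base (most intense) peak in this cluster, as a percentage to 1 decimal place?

66.8%

Term probabilities: M 0.3273, M+2 0.4896, M+4 0.1831. Base peak = M+2.
P(M+2) = C(2,1) × 0.57210^1 × 0.42790^1 = 2 × 0.5721 × 0.4279 = 0.489603 (base)
P(M) = C(2,0) × 0.57210^2 × 0.42790^0 = 1 × 0.32729841 × 1.0000 = 0.327298
Relative intensity = 0.327298 / 0.489603 × 100 = 66.8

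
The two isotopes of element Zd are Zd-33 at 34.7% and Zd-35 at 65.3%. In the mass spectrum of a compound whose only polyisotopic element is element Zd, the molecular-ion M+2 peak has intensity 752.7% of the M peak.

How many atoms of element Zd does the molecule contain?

With n Zd atoms, P(M+2)/P(M) = C(n,1)·p^(n−1)q / p^n = n·q/p = n · 0.653/0.347.
n = 7.527 × 0.347/0.653 = 4.00 ≈ 4

4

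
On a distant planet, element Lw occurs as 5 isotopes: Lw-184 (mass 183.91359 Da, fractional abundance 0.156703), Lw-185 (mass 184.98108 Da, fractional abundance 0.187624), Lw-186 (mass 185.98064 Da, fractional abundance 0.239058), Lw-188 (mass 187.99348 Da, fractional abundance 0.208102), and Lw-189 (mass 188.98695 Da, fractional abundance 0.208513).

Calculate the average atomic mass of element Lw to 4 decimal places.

186.5149 Da

The abundance-weighted mean is 0.156703 × 183.91359 + 0.187624 × 184.98108 + 0.239058 × 185.98064 + 0.208102 × 187.99348 + 0.208513 × 188.98695
= 28.819811 + 34.706890 + 44.460160 + 39.121819 + 39.406236 = 186.514916 Da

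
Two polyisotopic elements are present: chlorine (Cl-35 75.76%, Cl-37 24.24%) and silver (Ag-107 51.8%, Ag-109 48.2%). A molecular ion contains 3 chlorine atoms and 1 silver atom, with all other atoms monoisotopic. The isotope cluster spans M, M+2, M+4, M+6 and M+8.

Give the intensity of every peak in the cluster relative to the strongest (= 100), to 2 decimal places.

52.90 : 100.00 : 63.49 : 16.85 : 1.61

Chlorine pattern (n=3): 0.4348304 : 0.41738208 : 0.13354464 : 0.01424288
Silver pattern (n=1): 0.5180 : 0.4820
Convolve the two distributions (both contribute in 2-u steps):
  M: 0.4348304×0.5180 = 0.225242
  M+2: 0.4348304×0.4820 + 0.41738208×0.5180 = 0.425792
  M+4: 0.41738208×0.4820 + 0.13354464×0.5180 = 0.270354
  M+6: 0.13354464×0.4820 + 0.01424288×0.5180 = 0.071746
  M+8: 0.01424288×0.4820 = 0.006865
Scale to base peak (0.425792) = 100: 52.90 : 100.00 : 63.49 : 16.85 : 1.61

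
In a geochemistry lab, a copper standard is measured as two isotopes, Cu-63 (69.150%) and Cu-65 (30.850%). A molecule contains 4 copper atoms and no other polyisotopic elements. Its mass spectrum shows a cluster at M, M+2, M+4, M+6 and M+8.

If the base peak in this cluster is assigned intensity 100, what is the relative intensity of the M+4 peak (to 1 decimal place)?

66.9

Binomial terms of (0.69150 + 0.30850)^4: M 0.2286, M+2 0.4080, M+4 0.2731, M+6 0.0812, M+8 0.0091 → M+2 is the base peak.
P(M+2) = C(4,1) × 0.69150^3 × 0.30850^1 = 4 × 0.33065611 × 0.3085 = 0.408030 (base)
P(M+4) = C(4,2) × 0.69150^2 × 0.30850^2 = 6 × 0.47817225 × 0.09517225 = 0.273052
Relative intensity = 0.273052 / 0.408030 × 100 = 66.9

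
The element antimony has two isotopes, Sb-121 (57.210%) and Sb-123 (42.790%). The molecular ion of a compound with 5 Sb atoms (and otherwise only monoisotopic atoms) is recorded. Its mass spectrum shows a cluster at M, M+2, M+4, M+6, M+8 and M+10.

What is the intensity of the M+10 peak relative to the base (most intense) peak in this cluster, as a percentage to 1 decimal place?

4.2%

Term probabilities: M 0.0613, M+2 0.2292, M+4 0.3428, M+6 0.2564, M+8 0.0959, M+10 0.0143. Base peak = M+4.
P(M+4) = C(5,2) × 0.57210^3 × 0.42790^2 = 10 × 0.18724742 × 0.18309841 = 0.342847 (base)
P(M+10) = C(5,5) × 0.57210^0 × 0.42790^5 = 1 × 1.0000 × 0.01434536 = 0.014345
Relative intensity = 0.014345 / 0.342847 × 100 = 4.2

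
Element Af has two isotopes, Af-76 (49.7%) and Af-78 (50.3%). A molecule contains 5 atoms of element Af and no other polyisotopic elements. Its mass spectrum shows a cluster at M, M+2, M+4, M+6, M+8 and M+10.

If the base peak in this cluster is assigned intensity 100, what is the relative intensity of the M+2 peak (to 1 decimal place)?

48.8

Term probabilities: M 0.0303, M+2 0.1534, M+4 0.3106, M+6 0.3144, M+8 0.1591, M+10 0.0322. Base peak = M+6.
P(M+6) = C(5,3) × 0.497^2 × 0.503^3 = 10 × 0.247009 × 0.12726353 = 0.314352 (base)
P(M+2) = C(5,1) × 0.497^4 × 0.503^1 = 5 × 0.06101345 × 0.5030 = 0.153449
Relative intensity = 0.153449 / 0.314352 × 100 = 48.8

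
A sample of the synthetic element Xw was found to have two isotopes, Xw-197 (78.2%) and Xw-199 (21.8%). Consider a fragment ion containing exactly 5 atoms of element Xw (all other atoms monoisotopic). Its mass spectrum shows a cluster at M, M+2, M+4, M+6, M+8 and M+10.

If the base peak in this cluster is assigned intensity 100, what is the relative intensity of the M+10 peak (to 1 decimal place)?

0.1

Term probabilities: M 0.2924, M+2 0.4076, M+4 0.2273, M+6 0.0634, M+8 0.0088, M+10 0.0005. Base peak = M+2.
P(M+2) = C(5,1) × 0.782^4 × 0.218^1 = 5 × 0.3739616 × 0.2180 = 0.407618 (base)
P(M+10) = C(5,5) × 0.782^0 × 0.218^5 = 1 × 1.0000 × 0.00049236 = 0.000492
Relative intensity = 0.000492 / 0.407618 × 100 = 0.1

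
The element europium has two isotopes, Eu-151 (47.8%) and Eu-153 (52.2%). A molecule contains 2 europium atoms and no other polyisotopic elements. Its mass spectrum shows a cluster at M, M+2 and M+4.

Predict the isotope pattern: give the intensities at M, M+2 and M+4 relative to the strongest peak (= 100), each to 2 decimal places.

45.79 : 100.00 : 54.60

Each Eu atom is independently Eu-151 (p = 0.478) or Eu-153 (q = 0.522); the cluster is the binomial expansion (p + q)^2.
P(M) = 0.478^2 = 0.228484
P(M+2) = 2 × 0.478^1 × 0.522^1 = 0.499032
P(M+4) = 0.522^2 = 0.272484
The M+2 peak is largest (0.499032); scaling to 100 gives 45.79 : 100.00 : 54.60.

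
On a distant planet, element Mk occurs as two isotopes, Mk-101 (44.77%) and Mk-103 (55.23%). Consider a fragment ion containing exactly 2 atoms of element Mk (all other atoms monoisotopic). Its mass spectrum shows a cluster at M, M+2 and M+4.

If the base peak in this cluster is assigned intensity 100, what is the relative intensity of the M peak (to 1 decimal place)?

Binomial terms of (0.4477 + 0.5523)^2: M 0.2004, M+2 0.4945, M+4 0.3050 → M+2 is the base peak.
P(M+2) = C(2,1) × 0.4477^1 × 0.5523^1 = 2 × 0.4477 × 0.5523 = 0.494529 (base)
P(M) = C(2,0) × 0.4477^2 × 0.5523^0 = 1 × 0.20043529 × 1.0000 = 0.200435
Relative intensity = 0.200435 / 0.494529 × 100 = 40.5

40.5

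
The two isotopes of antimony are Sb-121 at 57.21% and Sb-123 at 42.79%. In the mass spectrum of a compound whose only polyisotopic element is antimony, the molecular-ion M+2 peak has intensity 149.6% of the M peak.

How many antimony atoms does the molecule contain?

2

For n independent Sb atoms, I(M+2)/I(M) = n · (abundance Sb-123) / (abundance Sb-121) = n · 0.4279/0.5721.
n = 1.496 × 0.5721/0.4279 = 2.00 ≈ 2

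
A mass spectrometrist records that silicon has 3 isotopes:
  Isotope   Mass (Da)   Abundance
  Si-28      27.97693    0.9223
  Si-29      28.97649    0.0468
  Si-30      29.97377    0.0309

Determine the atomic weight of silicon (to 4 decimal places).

28.0854 Da

Ar = Σ fᵢ·mᵢ = 0.9223 × 27.97693 + 0.0468 × 28.97649 + 0.0309 × 29.97377
= 25.803123 + 1.356100 + 0.926189 = 28.085412 Da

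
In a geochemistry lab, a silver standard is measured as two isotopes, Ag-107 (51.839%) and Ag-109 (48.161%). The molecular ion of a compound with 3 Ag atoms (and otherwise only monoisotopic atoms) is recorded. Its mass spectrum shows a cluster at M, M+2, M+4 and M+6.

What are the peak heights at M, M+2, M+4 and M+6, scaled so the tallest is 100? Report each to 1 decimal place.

Each Ag atom is independently Ag-107 (p = 0.51839) or Ag-109 (q = 0.48161); the cluster is the binomial expansion (p + q)^3.
P(M) = 0.51839^3 = 0.139306
P(M+2) = 3 × 0.51839^2 × 0.48161^1 = 0.388267
P(M+4) = 3 × 0.51839^1 × 0.48161^2 = 0.360719
P(M+6) = 0.48161^3 = 0.111709
The M+2 peak is largest (0.388267); scaling to 100 gives 35.9 : 100.0 : 92.9 : 28.8.

35.9 : 100.0 : 92.9 : 28.8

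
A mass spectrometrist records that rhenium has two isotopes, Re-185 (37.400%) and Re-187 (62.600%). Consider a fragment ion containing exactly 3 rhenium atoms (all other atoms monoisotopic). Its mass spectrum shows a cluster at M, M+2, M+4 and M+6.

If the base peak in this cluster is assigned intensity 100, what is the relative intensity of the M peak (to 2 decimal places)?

11.90

Term probabilities: M 0.0523, M+2 0.2627, M+4 0.4397, M+6 0.2453. Base peak = M+4.
P(M+4) = C(3,2) × 0.37400^1 × 0.62600^2 = 3 × 0.3740 × 0.391876 = 0.439685 (base)
P(M) = C(3,0) × 0.37400^3 × 0.62600^0 = 1 × 0.05231362 × 1.0000 = 0.052314
Relative intensity = 0.052314 / 0.439685 × 100 = 11.90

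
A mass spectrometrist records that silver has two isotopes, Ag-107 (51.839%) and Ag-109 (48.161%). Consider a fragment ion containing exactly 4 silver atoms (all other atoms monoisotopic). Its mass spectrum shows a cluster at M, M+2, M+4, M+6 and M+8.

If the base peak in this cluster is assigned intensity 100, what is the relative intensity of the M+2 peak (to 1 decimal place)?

Term probabilities: M 0.0722, M+2 0.2684, M+4 0.3740, M+6 0.2316, M+8 0.0538. Base peak = M+4.
P(M+4) = C(4,2) × 0.51839^2 × 0.48161^2 = 6 × 0.26872819 × 0.23194819 = 0.373986 (base)
P(M+2) = C(4,1) × 0.51839^3 × 0.48161^1 = 4 × 0.13930601 × 0.48161 = 0.268365
Relative intensity = 0.268365 / 0.373986 × 100 = 71.8

71.8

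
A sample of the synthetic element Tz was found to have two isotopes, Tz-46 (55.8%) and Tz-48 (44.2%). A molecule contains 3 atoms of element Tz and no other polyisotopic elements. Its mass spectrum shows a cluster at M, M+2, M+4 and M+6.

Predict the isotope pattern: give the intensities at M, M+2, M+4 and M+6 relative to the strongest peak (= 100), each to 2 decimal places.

42.08 : 100.00 : 79.21 : 20.91

The 3 Tz atoms are independent, so intensities follow the terms of (0.558 + 0.442)^3.
P(M) = 0.558^3 = 0.173741
P(M+2) = 3 × 0.558^2 × 0.442^1 = 0.412869
P(M+4) = 3 × 0.558^1 × 0.442^2 = 0.327039
P(M+6) = 0.442^3 = 0.086351
The M+2 peak is largest (0.412869); scaling to 100 gives 42.08 : 100.00 : 79.21 : 20.91.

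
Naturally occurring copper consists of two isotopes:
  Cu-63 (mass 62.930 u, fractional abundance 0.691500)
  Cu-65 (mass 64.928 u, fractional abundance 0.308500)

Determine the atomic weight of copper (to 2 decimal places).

Average mass = Σ (abundance × isotope mass) = 0.691500 × 62.930 + 0.308500 × 64.928
= 43.5161 + 20.0303 = 63.5464 u

63.55 u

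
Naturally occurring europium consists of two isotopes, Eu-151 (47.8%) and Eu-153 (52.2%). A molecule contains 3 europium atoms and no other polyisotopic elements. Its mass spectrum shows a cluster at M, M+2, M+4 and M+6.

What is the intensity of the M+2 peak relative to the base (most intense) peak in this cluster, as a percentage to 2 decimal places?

91.57%

(0.478 + 0.522)^3 gives M 0.1092, M+2 0.3578, M+4 0.3907, M+6 0.1422; the largest is M+4.
P(M+4) = C(3,2) × 0.478^1 × 0.522^2 = 3 × 0.4780 × 0.272484 = 0.390742 (base)
P(M+2) = C(3,1) × 0.478^2 × 0.522^1 = 3 × 0.228484 × 0.5220 = 0.357806
Relative intensity = 0.357806 / 0.390742 × 100 = 91.57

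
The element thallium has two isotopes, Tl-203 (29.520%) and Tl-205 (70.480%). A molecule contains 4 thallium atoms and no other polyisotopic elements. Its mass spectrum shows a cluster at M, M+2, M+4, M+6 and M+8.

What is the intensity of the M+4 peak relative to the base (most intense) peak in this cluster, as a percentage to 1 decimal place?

(0.29520 + 0.70480)^4 gives M 0.0076, M+2 0.0725, M+4 0.2597, M+6 0.4134, M+8 0.2468; the largest is M+6.
P(M+6) = C(4,3) × 0.29520^1 × 0.70480^3 = 4 × 0.2952 × 0.35010449 = 0.413403 (base)
P(M+4) = C(4,2) × 0.29520^2 × 0.70480^2 = 6 × 0.08714304 × 0.49674304 = 0.259726
Relative intensity = 0.259726 / 0.413403 × 100 = 62.8

62.8%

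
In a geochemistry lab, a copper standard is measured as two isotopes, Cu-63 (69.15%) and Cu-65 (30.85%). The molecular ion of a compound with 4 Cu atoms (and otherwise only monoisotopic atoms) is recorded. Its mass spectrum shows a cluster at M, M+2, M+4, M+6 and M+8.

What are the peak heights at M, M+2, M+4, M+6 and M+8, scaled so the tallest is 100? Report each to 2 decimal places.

The 4 Cu atoms are independent, so intensities follow the terms of (0.6915 + 0.3085)^4.
P(M) = 0.6915^4 = 0.228649
P(M+2) = 4 × 0.6915^3 × 0.3085^1 = 0.408030
P(M+4) = 6 × 0.6915^2 × 0.3085^2 = 0.273052
P(M+6) = 4 × 0.6915^1 × 0.3085^3 = 0.081212
P(M+8) = 0.3085^4 = 0.009058
The M+2 peak is largest (0.408030); scaling to 100 gives 56.04 : 100.00 : 66.92 : 19.90 : 2.22.

56.04 : 100.00 : 66.92 : 19.90 : 2.22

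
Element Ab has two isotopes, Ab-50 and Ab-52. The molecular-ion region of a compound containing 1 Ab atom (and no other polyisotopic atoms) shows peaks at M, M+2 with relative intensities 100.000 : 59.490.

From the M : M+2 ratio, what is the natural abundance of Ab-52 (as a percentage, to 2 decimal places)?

37.30%

If p is the fraction of Ab that is Ab-50, then I(M+2)/I(M) = [C(1,1)·p^0·(1−p)] / p^1 = 1·(1−p)/p = 59.490/100.000 = 0.5949
(1−p)/p = 0.5949/1 = 0.5949  ⇒  p = 1/(1 + 0.5949) = 0.6270
Ab-50: 62.70%, Ab-52: 37.30%.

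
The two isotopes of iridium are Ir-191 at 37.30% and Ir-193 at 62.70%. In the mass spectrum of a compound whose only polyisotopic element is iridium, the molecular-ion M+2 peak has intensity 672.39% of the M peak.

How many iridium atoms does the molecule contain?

4

For n independent Ir atoms, I(M+2)/I(M) = n · (abundance Ir-193) / (abundance Ir-191) = n · 0.6270/0.3730.
n = 6.7239 × 0.3730/0.6270 = 4.00 ≈ 4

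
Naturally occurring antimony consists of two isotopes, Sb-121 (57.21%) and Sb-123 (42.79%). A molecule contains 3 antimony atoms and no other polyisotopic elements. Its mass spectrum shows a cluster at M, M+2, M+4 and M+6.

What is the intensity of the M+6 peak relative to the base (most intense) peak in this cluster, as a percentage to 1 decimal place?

18.6%

Term probabilities: M 0.1872, M+2 0.4202, M+4 0.3143, M+6 0.0783. Base peak = M+2.
P(M+2) = C(3,1) × 0.5721^2 × 0.4279^1 = 3 × 0.32729841 × 0.4279 = 0.420153 (base)
P(M+6) = C(3,3) × 0.5721^0 × 0.4279^3 = 1 × 1.0000 × 0.07834781 = 0.078348
Relative intensity = 0.078348 / 0.420153 × 100 = 18.6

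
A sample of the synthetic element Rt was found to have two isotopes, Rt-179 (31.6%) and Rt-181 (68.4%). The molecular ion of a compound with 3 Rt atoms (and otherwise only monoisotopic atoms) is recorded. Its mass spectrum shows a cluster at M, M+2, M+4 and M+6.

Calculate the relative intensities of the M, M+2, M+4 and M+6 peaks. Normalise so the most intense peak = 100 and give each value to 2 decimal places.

The 3 Rt atoms are independent, so intensities follow the terms of (0.316 + 0.684)^3.
P(M) = 0.316^3 = 0.031554
P(M+2) = 3 × 0.316^2 × 0.684^1 = 0.204905
P(M+4) = 3 × 0.316^1 × 0.684^2 = 0.443527
P(M+6) = 0.684^3 = 0.320014
The M+4 peak is largest (0.443527); scaling to 100 gives 7.11 : 46.20 : 100.00 : 72.15.

7.11 : 46.20 : 100.00 : 72.15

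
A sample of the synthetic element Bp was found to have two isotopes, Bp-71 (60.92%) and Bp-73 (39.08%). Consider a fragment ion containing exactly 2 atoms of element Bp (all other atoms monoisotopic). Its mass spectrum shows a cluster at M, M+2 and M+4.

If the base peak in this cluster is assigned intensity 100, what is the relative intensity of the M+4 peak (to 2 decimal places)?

32.07

(0.6092 + 0.3908)^2 gives M 0.3711, M+2 0.4762, M+4 0.1527; the largest is M+2.
P(M+2) = C(2,1) × 0.6092^1 × 0.3908^1 = 2 × 0.6092 × 0.3908 = 0.476151 (base)
P(M+4) = C(2,2) × 0.6092^0 × 0.3908^2 = 1 × 1.0000 × 0.15272464 = 0.152725
Relative intensity = 0.152725 / 0.476151 × 100 = 32.07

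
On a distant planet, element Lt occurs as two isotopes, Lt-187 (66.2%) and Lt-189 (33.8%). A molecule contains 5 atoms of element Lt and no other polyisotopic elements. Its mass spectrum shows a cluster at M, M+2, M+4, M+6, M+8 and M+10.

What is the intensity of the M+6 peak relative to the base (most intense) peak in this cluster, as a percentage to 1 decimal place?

(0.662 + 0.338)^5 gives M 0.1271, M+2 0.3246, M+4 0.3314, M+6 0.1692, M+8 0.0432, M+10 0.0044; the largest is M+4.
P(M+4) = C(5,2) × 0.662^3 × 0.338^2 = 10 × 0.29011753 × 0.114244 = 0.331442 (base)
P(M+6) = C(5,3) × 0.662^2 × 0.338^3 = 10 × 0.438244 × 0.03861447 = 0.169226
Relative intensity = 0.169226 / 0.331442 × 100 = 51.1

51.1%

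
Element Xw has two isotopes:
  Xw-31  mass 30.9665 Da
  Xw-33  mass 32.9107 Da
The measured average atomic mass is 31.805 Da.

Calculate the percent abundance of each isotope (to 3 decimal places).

Let x be the fractional abundance of Xw-31; then Xw-33 has abundance 1 − x.
30.9665·x + 32.9107·(1 − x) = 31.805
(30.9665 − 32.9107)·x = 31.805 − 32.9107
x = -1.1057 / -1.9442 = 0.56872 → 56.872% Xw-31, 43.128% Xw-33.

Xw-31: 56.872%, Xw-33: 43.128%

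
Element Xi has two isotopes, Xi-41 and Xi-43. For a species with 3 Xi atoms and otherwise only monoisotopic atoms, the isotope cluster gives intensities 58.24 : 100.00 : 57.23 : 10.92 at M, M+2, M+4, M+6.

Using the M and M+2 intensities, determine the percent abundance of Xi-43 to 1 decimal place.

36.4%

Let p = fractional abundance of Xi-41. I(M+2)/I(M) = [C(3,1)·p^2·(1−p)] / p^3 = 3·(1−p)/p = 100.00/58.24 = 1.7170
(1−p)/p = 1.7170/3 = 0.5723  ⇒  p = 1/(1 + 0.5723) = 0.6360
Xi-41: 63.6%, Xi-43: 36.4%.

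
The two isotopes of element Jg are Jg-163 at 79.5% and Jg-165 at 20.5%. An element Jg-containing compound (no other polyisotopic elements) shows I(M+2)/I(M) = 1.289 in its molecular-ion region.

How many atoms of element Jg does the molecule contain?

5

With n Jg atoms, P(M+2)/P(M) = C(n,1)·p^(n−1)q / p^n = n·q/p = n · 0.205/0.795.
n = 1.289 × 0.795/0.205 = 5.00 ≈ 5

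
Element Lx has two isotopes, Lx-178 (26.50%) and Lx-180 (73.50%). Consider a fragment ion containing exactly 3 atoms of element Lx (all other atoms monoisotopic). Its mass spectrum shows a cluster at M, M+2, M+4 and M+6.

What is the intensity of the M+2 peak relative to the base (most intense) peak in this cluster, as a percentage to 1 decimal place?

36.1%

(0.2650 + 0.7350)^3 gives M 0.0186, M+2 0.1548, M+4 0.4295, M+6 0.3971; the largest is M+4.
P(M+4) = C(3,2) × 0.2650^1 × 0.7350^2 = 3 × 0.2650 × 0.540225 = 0.429479 (base)
P(M+2) = C(3,1) × 0.2650^2 × 0.7350^1 = 3 × 0.070225 × 0.7350 = 0.154846
Relative intensity = 0.154846 / 0.429479 × 100 = 36.1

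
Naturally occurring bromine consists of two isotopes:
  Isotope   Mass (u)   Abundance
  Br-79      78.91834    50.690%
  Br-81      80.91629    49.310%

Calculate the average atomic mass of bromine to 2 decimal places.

79.90 u

Weight each isotope mass by its fractional abundance: 0.50690 × 78.91834 + 0.49310 × 80.91629
= 40.003707 + 39.899823 = 79.903530 u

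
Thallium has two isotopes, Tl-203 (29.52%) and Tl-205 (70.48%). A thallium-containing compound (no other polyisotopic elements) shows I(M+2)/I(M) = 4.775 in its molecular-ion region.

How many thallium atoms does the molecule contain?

For n independent Tl atoms, I(M+2)/I(M) = n · (abundance Tl-205) / (abundance Tl-203) = n · 0.7048/0.2952.
n = 4.775 × 0.2952/0.7048 = 2.00 ≈ 2

2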